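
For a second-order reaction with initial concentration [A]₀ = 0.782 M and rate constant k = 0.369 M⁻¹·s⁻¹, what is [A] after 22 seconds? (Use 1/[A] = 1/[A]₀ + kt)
0.1064 M

1/[A] = 1/[A]₀ + k·t = 1/0.782 + (0.369)·(22) = 1.2788 + 8.1180 = 9.3968
[A] = 1/9.3968 = 0.1064 M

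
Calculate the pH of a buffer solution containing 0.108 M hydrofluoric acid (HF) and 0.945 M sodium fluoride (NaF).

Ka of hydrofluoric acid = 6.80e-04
pH = 4.11

pKa = -log(6.80e-04) = 3.17. pH = pKa + log([A⁻]/[HA]) = 3.17 + log(0.945/0.108)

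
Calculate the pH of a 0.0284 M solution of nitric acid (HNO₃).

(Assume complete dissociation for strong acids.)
pH = 1.55

[H⁺] = 0.0284 M for strong acid. pH = -log[H⁺] = -log(0.0284)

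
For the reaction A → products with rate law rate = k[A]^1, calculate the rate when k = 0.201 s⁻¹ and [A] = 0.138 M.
0.02774 M/s

rate = k·[A]^1 = 0.201·(0.138)^1 = 0.201·0.138 = 0.02774 M/s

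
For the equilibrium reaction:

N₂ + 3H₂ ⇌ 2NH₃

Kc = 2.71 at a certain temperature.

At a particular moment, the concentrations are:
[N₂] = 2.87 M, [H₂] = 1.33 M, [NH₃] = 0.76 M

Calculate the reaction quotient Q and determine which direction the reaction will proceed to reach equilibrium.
Q = 0.086, Q < K, reaction proceeds forward (toward products)

Q = ([NH₃]^2) / ([N₂] × [H₂]^3)
  = ((0.76)^2) / ((2.87)·(1.33)^3) = 0.5776/6.7521 = 0.08554
Since Q = 0.08554 < Kc = 2.71, the reaction proceeds forward (toward products) to reach equilibrium.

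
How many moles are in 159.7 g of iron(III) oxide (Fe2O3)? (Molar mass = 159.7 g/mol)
Moles = 159.7 g ÷ 159.7 g/mol = 1 mol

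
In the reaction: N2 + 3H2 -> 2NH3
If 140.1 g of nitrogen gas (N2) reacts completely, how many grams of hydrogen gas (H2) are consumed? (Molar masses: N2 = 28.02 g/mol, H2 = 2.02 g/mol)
Moles of N2 = 140.1 g ÷ 28.02 g/mol = 5 mol
Mole ratio: 3 mol H2 / 1 mol N2
Moles of H2 = 5 × (3/1) = 15 mol
Mass of H2 = 15 mol × 2.02 g/mol = 30.3 g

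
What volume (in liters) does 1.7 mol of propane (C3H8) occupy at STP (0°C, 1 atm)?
At STP, 1 mol of gas occupies 22.4 L
Volume = 1.7 mol × 22.4 L/mol = 38.08 L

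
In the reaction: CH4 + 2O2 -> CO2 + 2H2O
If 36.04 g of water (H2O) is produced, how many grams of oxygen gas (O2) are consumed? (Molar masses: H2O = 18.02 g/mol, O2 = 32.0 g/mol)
Moles of H2O = 36.04 g ÷ 18.02 g/mol = 2 mol
Mole ratio: 2 mol O2 / 2 mol H2O
Moles of O2 = 2 × (2/2) = 2 mol
Mass of O2 = 2 mol × 32.0 g/mol = 64 g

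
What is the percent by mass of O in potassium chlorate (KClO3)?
Mass of O in formula = 16.0 × 3 = 48 g/mol
Molar mass = 122.55 g/mol
% O = (48/122.55) × 100% = 39.17%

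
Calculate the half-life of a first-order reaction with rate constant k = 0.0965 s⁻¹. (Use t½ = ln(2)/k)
7.18 s

t½ = ln(2)/k = 0.6931/0.0965 = 7.18 s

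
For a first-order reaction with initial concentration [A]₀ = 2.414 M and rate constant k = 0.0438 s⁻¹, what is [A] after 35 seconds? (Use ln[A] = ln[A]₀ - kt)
0.5212 M

ln[A] = ln[A]₀ - k·t = ln(2.414) - (0.0438)·(35) = 0.8813 - 1.5330 = -0.6517
[A] = e^(-0.6517) = 0.5212 M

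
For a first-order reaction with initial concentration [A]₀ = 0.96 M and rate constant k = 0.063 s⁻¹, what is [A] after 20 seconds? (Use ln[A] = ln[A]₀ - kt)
0.2723 M

ln[A] = ln[A]₀ - k·t = ln(0.96) - (0.063)·(20) = -0.0408 - 1.2600 = -1.3008
[A] = e^(-1.3008) = 0.2723 M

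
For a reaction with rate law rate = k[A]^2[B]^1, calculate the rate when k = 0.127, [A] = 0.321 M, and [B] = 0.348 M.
0.004554 M/s

rate = k·[A]^2·[B]^1 = 0.127·(0.321)^2·(0.348)^1 = 0.127·0.103041·0.348 = 0.004554 M/s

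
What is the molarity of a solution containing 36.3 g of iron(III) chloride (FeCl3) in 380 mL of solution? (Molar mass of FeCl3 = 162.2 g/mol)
Moles of FeCl3 = 36.3 g ÷ 162.2 g/mol = 0.223798 mol
Volume = 380 mL = 0.38 L
Molarity = 0.223798 mol ÷ 0.38 L = 0.5889 M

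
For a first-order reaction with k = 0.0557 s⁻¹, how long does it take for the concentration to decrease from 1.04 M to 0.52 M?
12.44 s

From ln[A] = ln[A]₀ - k·t: t = ln([A]₀/[A])/k = ln(1.04/0.52)/0.0557 = ln(2.0000)/0.0557 = 0.6931/0.0557 = 12.44 s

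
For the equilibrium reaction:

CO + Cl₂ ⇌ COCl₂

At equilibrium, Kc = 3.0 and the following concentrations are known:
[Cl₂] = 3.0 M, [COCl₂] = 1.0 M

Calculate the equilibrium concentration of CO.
[CO] = 0.1111 M

Kc = ([COCl₂]) / ([CO] × [Cl₂]) = 3.0
[CO]^1 = (product terms)/(Kc · other reactant terms) = 1 / (3.0 · 3) = 0.11111
[CO] = 0.1111 M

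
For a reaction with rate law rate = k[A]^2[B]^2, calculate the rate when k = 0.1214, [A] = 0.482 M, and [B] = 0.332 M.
0.003109 M/s

rate = k·[A]^2·[B]^2 = 0.1214·(0.482)^2·(0.332)^2 = 0.1214·0.232324·0.110224 = 0.003109 M/s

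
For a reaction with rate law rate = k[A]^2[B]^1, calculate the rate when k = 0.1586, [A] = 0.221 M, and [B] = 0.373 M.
0.002889 M/s

rate = k·[A]^2·[B]^1 = 0.1586·(0.221)^2·(0.373)^1 = 0.1586·0.048841·0.373 = 0.002889 M/s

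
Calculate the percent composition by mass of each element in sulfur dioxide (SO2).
S: 50.05%, O: 49.95%

Molar mass of SO2 = 64.07 g/mol
% S = (1 × 32.07) / 64.07 × 100% = 32.07 / 64.07 × 100% = 50.05%
% O = (2 × 16.0) / 64.07 × 100% = 32 / 64.07 × 100% = 49.95%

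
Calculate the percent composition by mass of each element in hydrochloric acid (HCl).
H: 2.76%, Cl: 97.23%

Molar mass of HCl = 36.46 g/mol
% H = (1 × 1.008) / 36.46 × 100% = 1.008 / 36.46 × 100% = 2.76%
% Cl = (1 × 35.45) / 36.46 × 100% = 35.45 / 36.46 × 100% = 97.23%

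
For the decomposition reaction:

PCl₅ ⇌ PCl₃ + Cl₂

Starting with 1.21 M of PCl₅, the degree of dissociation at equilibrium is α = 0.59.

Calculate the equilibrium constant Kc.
K_c = 1.0273

x = α·[A]₀ = 0.59 × 1.21 = 0.7139 M dissociated.
At eq: [PCl₅] = 1.21 − 0.7139 = 0.4961 M; [PCl₃] = [Cl₂] = x = 0.7139 M.
Kc = [PCl₃][Cl₂]/[PCl₅] = (0.7139)²/0.4961 = 1.027.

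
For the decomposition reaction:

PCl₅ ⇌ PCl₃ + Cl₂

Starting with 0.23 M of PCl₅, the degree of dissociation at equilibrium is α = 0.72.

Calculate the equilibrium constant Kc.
K_c = 0.4258

x = α·[A]₀ = 0.72 × 0.23 = 0.1656 M dissociated.
At eq: [PCl₅] = 0.23 − 0.1656 = 0.0644 M; [PCl₃] = [Cl₂] = x = 0.1656 M.
Kc = [PCl₃][Cl₂]/[PCl₅] = (0.1656)²/0.0644 = 0.4258.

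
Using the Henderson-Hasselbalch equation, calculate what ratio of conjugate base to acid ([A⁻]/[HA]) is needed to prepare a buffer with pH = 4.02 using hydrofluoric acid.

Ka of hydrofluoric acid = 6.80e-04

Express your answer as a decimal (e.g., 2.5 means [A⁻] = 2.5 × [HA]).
[A⁻]/[HA] = 7.120

pKa = −log(6.80e-04) = 3.1675. pH = pKa + log([A⁻]/[HA]). 4.02 = 3.1675 + log(ratio). log(ratio) = 4.02 − 3.1675 = 0.8525. ratio = 10^(0.8525) = 7.120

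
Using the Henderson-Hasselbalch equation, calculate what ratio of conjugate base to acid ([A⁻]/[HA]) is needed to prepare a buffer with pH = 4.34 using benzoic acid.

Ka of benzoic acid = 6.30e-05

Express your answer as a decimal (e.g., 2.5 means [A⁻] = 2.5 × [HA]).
[A⁻]/[HA] = 1.378

pKa = −log(6.30e-05) = 4.2007. pH = pKa + log([A⁻]/[HA]). 4.34 = 4.2007 + log(ratio). log(ratio) = 4.34 − 4.2007 = 0.1393. ratio = 10^(0.1393) = 1.378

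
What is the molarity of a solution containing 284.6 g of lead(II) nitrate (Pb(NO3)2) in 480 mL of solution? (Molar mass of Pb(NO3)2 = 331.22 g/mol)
Moles of Pb(NO3)2 = 284.6 g ÷ 331.22 g/mol = 0.859248 mol
Volume = 480 mL = 0.48 L
Molarity = 0.859248 mol ÷ 0.48 L = 1.79 M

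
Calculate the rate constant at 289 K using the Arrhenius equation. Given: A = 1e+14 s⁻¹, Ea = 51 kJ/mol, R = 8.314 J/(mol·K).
6.05e+04 s⁻¹

k = A·exp(-Ea/(R·T)) = 1e+14·exp(-51000/(8.314·289)) = 1e+14·exp(-21.2257) = 1e+14·6.0505e-10 = 6.05e+04 s⁻¹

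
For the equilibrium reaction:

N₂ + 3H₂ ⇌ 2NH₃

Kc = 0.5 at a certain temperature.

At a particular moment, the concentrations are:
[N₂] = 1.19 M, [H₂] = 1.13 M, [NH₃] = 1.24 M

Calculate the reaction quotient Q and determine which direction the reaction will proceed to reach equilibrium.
Q = 0.895, Q > K, reaction proceeds reverse (toward reactants)

Q = ([NH₃]^2) / ([N₂] × [H₂]^3)
  = ((1.24)^2) / ((1.19)·(1.13)^3) = 1.5376/1.717 = 0.8955
Since Q = 0.8955 > Kc = 0.5, the reaction proceeds reverse (toward reactants) to reach equilibrium.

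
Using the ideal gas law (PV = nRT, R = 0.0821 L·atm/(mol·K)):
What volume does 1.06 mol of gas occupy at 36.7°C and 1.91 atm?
T = 36.7°C + 273.15 = 309.85 K
V = nRT/P = (1.06 × 0.0821 × 309.85) / 1.91
V = 14.12 L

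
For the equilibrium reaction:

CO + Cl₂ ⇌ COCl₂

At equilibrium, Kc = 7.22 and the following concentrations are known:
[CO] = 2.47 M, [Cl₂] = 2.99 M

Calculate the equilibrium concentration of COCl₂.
[COCl₂] = 53.3219 M

Kc = ([COCl₂]) / ([CO] × [Cl₂]) = 7.22
[COCl₂]^1 = Kc · (reactant terms)/(other product terms) = 7.22 · 7.3853 / 1 = 53.322
[COCl₂] = 53.3219 M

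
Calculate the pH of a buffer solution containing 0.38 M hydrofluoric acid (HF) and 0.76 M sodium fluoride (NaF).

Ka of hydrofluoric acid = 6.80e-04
pH = 3.47

pKa = -log(6.80e-04) = 3.17. pH = pKa + log([A⁻]/[HA]) = 3.17 + log(0.76/0.38)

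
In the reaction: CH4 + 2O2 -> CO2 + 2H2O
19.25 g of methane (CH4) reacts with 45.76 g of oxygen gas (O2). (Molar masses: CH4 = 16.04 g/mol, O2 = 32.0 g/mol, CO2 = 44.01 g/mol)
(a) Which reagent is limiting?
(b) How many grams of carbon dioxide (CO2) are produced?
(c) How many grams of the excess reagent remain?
(a) O2, (b) 31.47 g, (c) 7.781 g

Moles of CH4 = 19.25 g ÷ 16.04 g/mol = 1.20012 mol
Moles of O2 = 45.76 g ÷ 32.0 g/mol = 1.43 mol
Moles ÷ coefficient: CH4: 1.20012/1 = 1.2, O2: 1.43/2 = 0.715
(a) O2 has the smaller value, so O2 is the limiting reagent.
(b) Moles of CO2 = 1.43 mol O2 × (1/2) = 0.715 mol; mass = 0.715 mol × 44.01 g/mol = 31.47 g
(c) CH4 consumed = 1.43 × (1/2) = 0.715 mol; remaining = 1.20012 − 0.715 = 0.485125 mol; mass = 0.485125 mol × 16.04 g/mol = 7.781 g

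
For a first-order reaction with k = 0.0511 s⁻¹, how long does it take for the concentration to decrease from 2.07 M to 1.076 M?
12.80 s

From ln[A] = ln[A]₀ - k·t: t = ln([A]₀/[A])/k = ln(2.07/1.076)/0.0511 = ln(1.9238)/0.0511 = 0.6543/0.0511 = 12.80 s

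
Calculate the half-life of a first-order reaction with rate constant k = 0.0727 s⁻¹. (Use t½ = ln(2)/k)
9.53 s

t½ = ln(2)/k = 0.6931/0.0727 = 9.53 s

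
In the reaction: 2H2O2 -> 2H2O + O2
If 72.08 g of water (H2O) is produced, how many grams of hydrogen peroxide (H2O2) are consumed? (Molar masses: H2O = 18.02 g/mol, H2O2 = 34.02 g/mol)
Moles of H2O = 72.08 g ÷ 18.02 g/mol = 4 mol
Mole ratio: 2 mol H2O2 / 2 mol H2O
Moles of H2O2 = 4 × (2/2) = 4 mol
Mass of H2O2 = 4 mol × 34.02 g/mol = 136.1 g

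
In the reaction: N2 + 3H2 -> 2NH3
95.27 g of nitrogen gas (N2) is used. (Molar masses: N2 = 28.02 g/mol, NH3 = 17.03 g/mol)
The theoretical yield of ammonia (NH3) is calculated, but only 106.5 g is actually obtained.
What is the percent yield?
Moles of N2 = 95.27 g ÷ 28.02 g/mol = 3.40007 mol
Mole ratio: 2 mol NH3 / 1 mol N2
Moles of NH3 = 3.40007 × (2/1) = 6.80014 mol
Theoretical yield = 6.80014 mol × 17.03 g/mol = 115.81 g
Actual yield = 106.5 g
Percent yield = (106.5 / 115.81) × 100% = 92.0%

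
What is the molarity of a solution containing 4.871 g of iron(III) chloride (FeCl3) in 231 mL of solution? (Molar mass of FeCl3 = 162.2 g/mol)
Moles of FeCl3 = 4.871 g ÷ 162.2 g/mol = 0.0300308 mol
Volume = 231 mL = 0.231 L
Molarity = 0.0300308 mol ÷ 0.231 L = 0.13 M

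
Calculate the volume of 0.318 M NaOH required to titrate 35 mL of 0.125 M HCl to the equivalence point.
V_{base} = 13.8 mL

At equivalence: moles acid = moles base.
moles HCl = 0.125 M × 0.035 L = 0.004375 mol
V_NaOH = 0.004375 mol ÷ 0.318 M = 0.01376 L = 13.8 mL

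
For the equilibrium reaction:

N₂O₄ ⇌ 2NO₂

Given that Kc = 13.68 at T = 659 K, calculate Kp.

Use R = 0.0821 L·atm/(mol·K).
K_p = 740.1414

Δn = (moles gaseous products) − (moles gaseous reactants) = 1
T = 659 K; RT = 0.0821 × 659 = 54.1039
Kp = Kc·(RT)^Δn = 13.68 × (54.1039)^1 = 13.68 × 54.1039 = 740.1414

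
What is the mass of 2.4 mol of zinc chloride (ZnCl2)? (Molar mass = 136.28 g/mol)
Mass = 2.4 mol × 136.28 g/mol = 327.1 g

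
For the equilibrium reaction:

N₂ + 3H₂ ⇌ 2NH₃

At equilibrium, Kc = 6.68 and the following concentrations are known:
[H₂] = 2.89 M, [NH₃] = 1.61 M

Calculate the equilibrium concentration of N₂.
[N₂] = 0.0161 M

Kc = ([NH₃]^2) / ([N₂] × [H₂]^3) = 6.68
[N₂]^1 = (product terms)/(Kc · other reactant terms) = 2.5921 / (6.68 · 24.138) = 0.016076
[N₂] = 0.0161 M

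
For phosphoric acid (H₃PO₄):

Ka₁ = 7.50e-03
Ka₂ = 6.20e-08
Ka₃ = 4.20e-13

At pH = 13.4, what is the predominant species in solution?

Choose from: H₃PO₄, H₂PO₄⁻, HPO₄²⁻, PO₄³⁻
PO₄³⁻

pKa1 = 2.12, pKa2 = 7.21, pKa3 = 12.38. Each pKa is the crossover between adjacent species; pH = 13.4 lies in the region where PO₄³⁻ predominates.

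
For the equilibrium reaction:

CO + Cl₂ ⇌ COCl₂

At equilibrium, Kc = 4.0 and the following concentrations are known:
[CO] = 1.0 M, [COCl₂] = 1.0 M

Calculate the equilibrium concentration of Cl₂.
[Cl₂] = 0.2500 M

Kc = ([COCl₂]) / ([CO] × [Cl₂]) = 4.0
[Cl₂]^1 = (product terms)/(Kc · other reactant terms) = 1 / (4.0 · 1) = 0.25
[Cl₂] = 0.2500 M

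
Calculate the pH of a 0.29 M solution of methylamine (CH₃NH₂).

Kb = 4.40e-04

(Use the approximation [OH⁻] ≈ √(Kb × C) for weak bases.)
pH = 12.05

[OH⁻] = √(Kb × C) = √(4.40e-04 × 0.29) = 1.1296e-02. pOH = 1.95, pH = 14 - pOH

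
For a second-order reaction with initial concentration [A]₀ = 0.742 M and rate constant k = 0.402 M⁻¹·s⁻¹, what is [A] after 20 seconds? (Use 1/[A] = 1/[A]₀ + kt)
0.1065 M

1/[A] = 1/[A]₀ + k·t = 1/0.742 + (0.402)·(20) = 1.3477 + 8.0400 = 9.3877
[A] = 1/9.3877 = 0.1065 M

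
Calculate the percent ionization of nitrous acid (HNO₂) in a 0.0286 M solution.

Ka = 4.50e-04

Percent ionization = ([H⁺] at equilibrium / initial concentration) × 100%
Percent ionization = 11.8%

Let x = [H⁺]. Ka = x²/(C - x) ⇒ x² + (4.50e-04)x - (4.50e-04)(0.0286) = 0. x = 3.3695e-03. Percent = (3.3695e-03/0.0286) × 100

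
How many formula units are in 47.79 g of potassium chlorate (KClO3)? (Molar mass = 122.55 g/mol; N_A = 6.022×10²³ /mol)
Moles = 47.79 g ÷ 122.55 g/mol = 0.389963 mol
Formula units = 0.389963 mol × 6.022×10²³ /mol = 2.348e+23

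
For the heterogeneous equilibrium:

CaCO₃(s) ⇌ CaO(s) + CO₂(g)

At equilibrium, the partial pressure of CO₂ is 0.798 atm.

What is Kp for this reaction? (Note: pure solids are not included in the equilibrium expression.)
K_p = 0.798

Solids (CaCO₃, CaO) have activity 1 and are excluded.
Kp = P(CO₂) = 0.798.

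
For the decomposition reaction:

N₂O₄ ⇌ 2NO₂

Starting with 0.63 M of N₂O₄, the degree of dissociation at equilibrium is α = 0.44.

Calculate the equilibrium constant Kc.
K_c = 0.8712

x = α·[A]₀ = 0.44 × 0.63 = 0.2772 M dissociated.
At eq: [N₂O₄] = 0.63 − 0.2772 = 0.3528 M; [NO₂] = 2x = 0.5544 M.
Kc = [NO₂]²/[N₂O₄] = (0.5544)²/0.3528 = 0.8712.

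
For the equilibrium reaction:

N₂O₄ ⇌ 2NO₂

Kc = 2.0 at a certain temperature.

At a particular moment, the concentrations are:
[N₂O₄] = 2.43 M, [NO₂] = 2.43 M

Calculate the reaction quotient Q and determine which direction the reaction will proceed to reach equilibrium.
Q = 2.430, Q > K, reaction proceeds reverse (toward reactants)

Q = ([NO₂]^2) / ([N₂O₄])
  = ((2.43)^2) / ((2.43)) = 5.9049/2.43 = 2.43
Since Q = 2.43 > Kc = 2.0, the reaction proceeds reverse (toward reactants) to reach equilibrium.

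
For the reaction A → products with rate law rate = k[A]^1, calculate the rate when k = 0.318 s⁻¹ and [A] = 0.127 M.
0.04039 M/s

rate = k·[A]^1 = 0.318·(0.127)^1 = 0.318·0.127 = 0.04039 M/s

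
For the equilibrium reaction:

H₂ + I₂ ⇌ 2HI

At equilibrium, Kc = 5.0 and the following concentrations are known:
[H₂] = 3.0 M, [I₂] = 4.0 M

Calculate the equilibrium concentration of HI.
[HI] = 7.7460 M

Kc = ([HI]^2) / ([H₂] × [I₂]) = 5.0
[HI]^2 = Kc · (reactant terms)/(other product terms) = 5.0 · 12 / 1 = 60
[HI] = (60)^(1/2) = 7.7460 M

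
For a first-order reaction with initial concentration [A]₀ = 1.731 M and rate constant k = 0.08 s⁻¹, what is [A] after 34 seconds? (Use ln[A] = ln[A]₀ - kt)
0.1140 M

ln[A] = ln[A]₀ - k·t = ln(1.731) - (0.08)·(34) = 0.5487 - 2.7200 = -2.1713
[A] = e^(-2.1713) = 0.1140 M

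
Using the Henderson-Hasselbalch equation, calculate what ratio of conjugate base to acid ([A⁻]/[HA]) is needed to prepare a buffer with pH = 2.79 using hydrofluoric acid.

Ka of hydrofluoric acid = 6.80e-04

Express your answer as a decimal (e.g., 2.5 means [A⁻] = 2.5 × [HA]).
[A⁻]/[HA] = 0.419

pKa = −log(6.80e-04) = 3.1675. pH = pKa + log([A⁻]/[HA]). 2.79 = 3.1675 + log(ratio). log(ratio) = 2.79 − 3.1675 = -0.3775. ratio = 10^(-0.3775) = 0.419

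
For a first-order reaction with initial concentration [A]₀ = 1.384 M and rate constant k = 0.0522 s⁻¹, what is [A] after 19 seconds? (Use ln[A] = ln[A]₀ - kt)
0.5133 M

ln[A] = ln[A]₀ - k·t = ln(1.384) - (0.0522)·(19) = 0.3250 - 0.9918 = -0.6668
[A] = e^(-0.6668) = 0.5133 M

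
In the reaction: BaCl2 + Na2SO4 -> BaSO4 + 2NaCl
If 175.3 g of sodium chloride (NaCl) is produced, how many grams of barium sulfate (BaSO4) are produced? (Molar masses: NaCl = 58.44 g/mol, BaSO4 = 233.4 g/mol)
Moles of NaCl = 175.3 g ÷ 58.44 g/mol = 2.99966 mol
Mole ratio: 1 mol BaSO4 / 2 mol NaCl
Moles of BaSO4 = 2.99966 × (1/2) = 1.49983 mol
Mass of BaSO4 = 1.49983 mol × 233.4 g/mol = 350.1 g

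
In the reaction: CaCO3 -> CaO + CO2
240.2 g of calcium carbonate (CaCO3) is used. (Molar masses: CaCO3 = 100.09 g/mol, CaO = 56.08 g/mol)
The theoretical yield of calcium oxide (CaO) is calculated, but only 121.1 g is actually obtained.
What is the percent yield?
Moles of CaCO3 = 240.2 g ÷ 100.09 g/mol = 2.39984 mol
Mole ratio: 1 mol CaO / 1 mol CaCO3
Moles of CaO = 2.39984 × (1/1) = 2.39984 mol
Theoretical yield = 2.39984 mol × 56.08 g/mol = 134.58 g
Actual yield = 121.1 g
Percent yield = (121.1 / 134.58) × 100% = 90.0%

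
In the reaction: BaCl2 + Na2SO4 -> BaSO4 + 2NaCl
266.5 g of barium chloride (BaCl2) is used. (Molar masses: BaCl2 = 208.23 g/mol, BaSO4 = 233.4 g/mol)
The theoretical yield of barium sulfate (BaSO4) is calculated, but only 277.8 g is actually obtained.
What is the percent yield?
Moles of BaCl2 = 266.5 g ÷ 208.23 g/mol = 1.27983 mol
Mole ratio: 1 mol BaSO4 / 1 mol BaCl2
Moles of BaSO4 = 1.27983 × (1/1) = 1.27983 mol
Theoretical yield = 1.27983 mol × 233.4 g/mol = 298.71 g
Actual yield = 277.8 g
Percent yield = (277.8 / 298.71) × 100% = 93.0%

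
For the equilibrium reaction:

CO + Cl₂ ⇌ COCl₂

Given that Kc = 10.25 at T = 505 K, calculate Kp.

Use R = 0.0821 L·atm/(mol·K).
K_p = 0.2472

Δn = (moles gaseous products) − (moles gaseous reactants) = -1
T = 505 K; RT = 0.0821 × 505 = 41.4605
Kp = Kc·(RT)^Δn = 10.25 × (41.4605)^-1 = 10.25 × 0.0241193 = 0.2472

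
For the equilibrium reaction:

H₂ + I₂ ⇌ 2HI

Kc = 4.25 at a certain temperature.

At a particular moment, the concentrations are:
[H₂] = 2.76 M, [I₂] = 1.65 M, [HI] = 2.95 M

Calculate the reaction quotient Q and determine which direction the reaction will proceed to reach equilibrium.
Q = 1.911, Q < K, reaction proceeds forward (toward products)

Q = ([HI]^2) / ([H₂] × [I₂])
  = ((2.95)^2) / ((2.76)·(1.65)) = 8.7025/4.554 = 1.911
Since Q = 1.911 < Kc = 4.25, the reaction proceeds forward (toward products) to reach equilibrium.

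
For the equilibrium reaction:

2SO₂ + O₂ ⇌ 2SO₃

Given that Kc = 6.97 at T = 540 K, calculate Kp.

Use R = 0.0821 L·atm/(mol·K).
K_p = 0.1572

Δn = (moles gaseous products) − (moles gaseous reactants) = -1
T = 540 K; RT = 0.0821 × 540 = 44.334
Kp = Kc·(RT)^Δn = 6.97 × (44.334)^-1 = 6.97 × 0.0225561 = 0.1572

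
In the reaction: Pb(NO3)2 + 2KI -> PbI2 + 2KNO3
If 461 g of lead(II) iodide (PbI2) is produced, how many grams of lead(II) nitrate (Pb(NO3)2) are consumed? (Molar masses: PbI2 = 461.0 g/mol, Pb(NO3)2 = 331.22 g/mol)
Moles of PbI2 = 461 g ÷ 461.0 g/mol = 1 mol
Mole ratio: 1 mol Pb(NO3)2 / 1 mol PbI2
Moles of Pb(NO3)2 = 1 × (1/1) = 1 mol
Mass of Pb(NO3)2 = 1 mol × 331.22 g/mol = 331.2 g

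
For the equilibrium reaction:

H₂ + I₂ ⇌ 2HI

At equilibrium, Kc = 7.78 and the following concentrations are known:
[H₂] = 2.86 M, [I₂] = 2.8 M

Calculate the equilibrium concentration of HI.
[HI] = 7.8932 M

Kc = ([HI]^2) / ([H₂] × [I₂]) = 7.78
[HI]^2 = Kc · (reactant terms)/(other product terms) = 7.78 · 8.008 / 1 = 62.302
[HI] = (62.302)^(1/2) = 7.8932 M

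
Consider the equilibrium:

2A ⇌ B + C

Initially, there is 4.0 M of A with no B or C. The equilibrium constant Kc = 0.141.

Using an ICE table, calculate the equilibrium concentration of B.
[B] = 0.858 M

ICE: [A] = 4.0 − 2x, [B] = [C] = x.
Kc = x²/(4.0 − 2x)² = 0.141 ⇒ √Kc = x/(4.0 − 2x).
x = √0.141·4.0/(1 + 2√0.141) = 0.3755·4.0/1.751 = 0.8578.
[B] = x = 0.858 M.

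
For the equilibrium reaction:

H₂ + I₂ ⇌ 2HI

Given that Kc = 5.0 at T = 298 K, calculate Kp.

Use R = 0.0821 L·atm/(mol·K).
K_p = 5.0000

Δn = (moles gaseous products) − (moles gaseous reactants) = 0
T = 298 K; RT = 0.0821 × 298 = 24.4658
Kp = Kc·(RT)^Δn = 5.0 × (24.4658)^0 = 5.0 × 1 = 5.0000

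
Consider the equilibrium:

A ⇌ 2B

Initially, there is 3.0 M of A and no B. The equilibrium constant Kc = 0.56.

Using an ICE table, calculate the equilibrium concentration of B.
[B] = 1.164 M

ICE: [A] = 3.0 − x, [B] = 2x.
Kc = (2x)²/(3.0 − x) = 0.56 ⇒ 4x² + 0.56x − 1.68 = 0.
x = (−0.56 + √(0.56² + 4·4·1.68))/(2·4) = (−0.56 + √27.194)/8 = 0.58184.
[B] = 2x = 1.164 M.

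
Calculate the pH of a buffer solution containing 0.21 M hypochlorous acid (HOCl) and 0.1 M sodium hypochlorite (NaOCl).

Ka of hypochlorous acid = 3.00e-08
pH = 7.20

pKa = -log(3.00e-08) = 7.52. pH = pKa + log([A⁻]/[HA]) = 7.52 + log(0.1/0.21)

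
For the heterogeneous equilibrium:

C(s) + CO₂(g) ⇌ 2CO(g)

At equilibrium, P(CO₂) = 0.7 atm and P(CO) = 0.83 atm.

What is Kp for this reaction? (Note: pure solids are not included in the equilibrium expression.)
K_p = 0.984

Solid C is excluded.
Kp = P(CO)²/P(CO₂) = (0.83)²/0.7 = 0.6889/0.7 = 0.984.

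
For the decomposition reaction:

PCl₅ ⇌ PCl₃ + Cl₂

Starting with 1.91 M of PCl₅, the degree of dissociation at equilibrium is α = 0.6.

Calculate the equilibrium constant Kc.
K_c = 1.7190

x = α·[A]₀ = 0.6 × 1.91 = 1.146 M dissociated.
At eq: [PCl₅] = 1.91 − 1.146 = 0.764 M; [PCl₃] = [Cl₂] = x = 1.146 M.
Kc = [PCl₃][Cl₂]/[PCl₅] = (1.146)²/0.764 = 1.719.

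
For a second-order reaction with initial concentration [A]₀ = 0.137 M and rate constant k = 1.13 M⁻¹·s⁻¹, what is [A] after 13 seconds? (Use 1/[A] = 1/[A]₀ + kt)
0.0455 M

1/[A] = 1/[A]₀ + k·t = 1/0.137 + (1.13)·(13) = 7.2993 + 14.6900 = 21.9893
[A] = 1/21.9893 = 0.0455 M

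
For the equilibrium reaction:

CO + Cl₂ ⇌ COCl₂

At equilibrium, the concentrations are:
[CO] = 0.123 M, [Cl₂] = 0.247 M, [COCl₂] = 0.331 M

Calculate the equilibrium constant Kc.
K_c = 10.8950

Kc = ([COCl₂]) / ([CO] × [Cl₂])
   = ((0.331)) / ((0.123)·(0.247))
   = 0.331 / 0.030381 = 10.8950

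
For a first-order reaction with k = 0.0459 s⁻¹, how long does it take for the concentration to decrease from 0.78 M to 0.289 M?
21.63 s

From ln[A] = ln[A]₀ - k·t: t = ln([A]₀/[A])/k = ln(0.78/0.289)/0.0459 = ln(2.6990)/0.0459 = 0.9929/0.0459 = 21.63 s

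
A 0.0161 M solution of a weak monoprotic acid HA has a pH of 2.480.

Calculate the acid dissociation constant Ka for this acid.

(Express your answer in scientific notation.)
K_a = 8.57e-04

[H⁺] = 10^(−pH) = 10^(−2.480) = 3.311e-03 M. For HA ⇌ H⁺ + A⁻, Ka = x²/(C − x) = (3.311e-03)²/(0.0161 − 3.311e-03) = 8.57e-04.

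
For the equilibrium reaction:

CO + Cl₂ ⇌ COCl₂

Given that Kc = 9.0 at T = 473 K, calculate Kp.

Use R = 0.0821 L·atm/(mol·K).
K_p = 0.2318

Δn = (moles gaseous products) − (moles gaseous reactants) = -1
T = 473 K; RT = 0.0821 × 473 = 38.8333
Kp = Kc·(RT)^Δn = 9.0 × (38.8333)^-1 = 9.0 × 0.0257511 = 0.2318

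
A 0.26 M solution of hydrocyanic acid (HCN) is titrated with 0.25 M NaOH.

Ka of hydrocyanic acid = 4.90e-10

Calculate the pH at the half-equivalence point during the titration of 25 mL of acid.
pH = pKa = 9.31

At the half-equivalence point, [HA] = [A⁻], so by Henderson–Hasselbalch pH = pKa + log(1) = pKa.
pKa = −log(4.90e-10) = 9.31.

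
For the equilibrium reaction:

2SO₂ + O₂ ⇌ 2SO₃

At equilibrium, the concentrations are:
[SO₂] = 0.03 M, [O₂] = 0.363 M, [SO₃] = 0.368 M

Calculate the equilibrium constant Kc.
K_c = 4.15e+02

Kc = ([SO₃]^2) / ([SO₂]^2 × [O₂])
   = ((0.368)^2) / ((0.03)^2·(0.363))
   = 0.13542 / 0.0003267 = 4.15e+02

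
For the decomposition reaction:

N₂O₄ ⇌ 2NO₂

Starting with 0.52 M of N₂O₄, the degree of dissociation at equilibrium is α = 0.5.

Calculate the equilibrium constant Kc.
K_c = 1.0400

x = α·[A]₀ = 0.5 × 0.52 = 0.26 M dissociated.
At eq: [N₂O₄] = 0.52 − 0.26 = 0.26 M; [NO₂] = 2x = 0.52 M.
Kc = [NO₂]²/[N₂O₄] = (0.52)²/0.26 = 1.04.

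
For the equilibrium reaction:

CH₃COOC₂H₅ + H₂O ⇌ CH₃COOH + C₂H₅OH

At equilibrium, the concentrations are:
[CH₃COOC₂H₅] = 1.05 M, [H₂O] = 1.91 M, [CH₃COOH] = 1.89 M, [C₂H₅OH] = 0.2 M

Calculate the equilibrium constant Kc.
K_c = 0.1885

Kc = ([CH₃COOH] × [C₂H₅OH]) / ([CH₃COOC₂H₅] × [H₂O])
   = ((1.89)·(0.2)) / ((1.05)·(1.91))
   = 0.378 / 2.0055 = 0.1885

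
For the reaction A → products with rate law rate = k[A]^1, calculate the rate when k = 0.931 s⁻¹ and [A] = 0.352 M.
0.3277 M/s

rate = k·[A]^1 = 0.931·(0.352)^1 = 0.931·0.352 = 0.3277 M/s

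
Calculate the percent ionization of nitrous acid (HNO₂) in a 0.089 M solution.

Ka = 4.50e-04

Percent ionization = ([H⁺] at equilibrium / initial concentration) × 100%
Percent ionization = 6.86%

Let x = [H⁺]. Ka = x²/(C - x) ⇒ x² + (4.50e-04)x - (4.50e-04)(0.089) = 0. x = 6.1075e-03. Percent = (6.1075e-03/0.089) × 100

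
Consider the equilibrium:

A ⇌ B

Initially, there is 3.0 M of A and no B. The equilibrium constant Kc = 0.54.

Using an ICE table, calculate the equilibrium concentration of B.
[B] = 1.052 M

ICE: [A] = 3.0 − x, [B] = x.
Kc = x/(3.0 − x) = 0.54 ⇒ x = 0.54·3.0/(1 + 0.54) = 1.62/1.54 = 1.052.
[B] = x = 1.052 M.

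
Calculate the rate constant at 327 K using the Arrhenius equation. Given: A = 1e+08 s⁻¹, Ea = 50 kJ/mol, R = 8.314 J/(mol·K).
1.03e+00 s⁻¹

k = A·exp(-Ea/(R·T)) = 1e+08·exp(-50000/(8.314·327)) = 1e+08·exp(-18.3913) = 1e+08·1.0298e-08 = 1.03e+00 s⁻¹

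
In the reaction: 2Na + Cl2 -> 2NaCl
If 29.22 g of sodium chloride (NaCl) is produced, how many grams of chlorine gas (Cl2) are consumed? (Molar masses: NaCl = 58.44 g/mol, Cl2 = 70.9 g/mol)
Moles of NaCl = 29.22 g ÷ 58.44 g/mol = 0.5 mol
Mole ratio: 1 mol Cl2 / 2 mol NaCl
Moles of Cl2 = 0.5 × (1/2) = 0.25 mol
Mass of Cl2 = 0.25 mol × 70.9 g/mol = 17.73 g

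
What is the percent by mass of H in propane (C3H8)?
Mass of H in formula = 1.008 × 8 = 8.064 g/mol
Molar mass = 44.09 g/mol
% H = (8.064/44.09) × 100% = 18.29%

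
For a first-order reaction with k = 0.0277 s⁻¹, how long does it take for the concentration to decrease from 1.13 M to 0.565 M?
25.02 s

From ln[A] = ln[A]₀ - k·t: t = ln([A]₀/[A])/k = ln(1.13/0.565)/0.0277 = ln(2.0000)/0.0277 = 0.6931/0.0277 = 25.02 s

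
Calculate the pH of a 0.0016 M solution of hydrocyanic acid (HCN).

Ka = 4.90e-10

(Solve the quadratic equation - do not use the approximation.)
pH = 6.05

x² + Ka×x - Ka×C = 0. Using quadratic formula: [H⁺] = 8.8519e-07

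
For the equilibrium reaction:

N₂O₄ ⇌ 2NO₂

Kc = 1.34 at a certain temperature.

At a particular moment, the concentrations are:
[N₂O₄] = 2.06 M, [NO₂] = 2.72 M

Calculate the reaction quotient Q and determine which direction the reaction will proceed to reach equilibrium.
Q = 3.591, Q > K, reaction proceeds reverse (toward reactants)

Q = ([NO₂]^2) / ([N₂O₄])
  = ((2.72)^2) / ((2.06)) = 7.3984/2.06 = 3.591
Since Q = 3.591 > Kc = 1.34, the reaction proceeds reverse (toward reactants) to reach equilibrium.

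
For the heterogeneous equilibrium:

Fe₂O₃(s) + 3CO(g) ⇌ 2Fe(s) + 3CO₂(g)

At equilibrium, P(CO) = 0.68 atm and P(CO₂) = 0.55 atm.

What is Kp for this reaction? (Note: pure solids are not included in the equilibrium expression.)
K_p = 0.529

Solids (Fe₂O₃, Fe) are excluded.
Kp = P(CO₂)³/P(CO)³ = (0.55)³/(0.68)³ = 0.1664/0.3144 = 0.529.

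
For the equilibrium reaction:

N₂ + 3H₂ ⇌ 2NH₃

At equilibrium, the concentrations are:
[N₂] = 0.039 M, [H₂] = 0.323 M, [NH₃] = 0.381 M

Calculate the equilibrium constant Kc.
K_c = 1.10e+02

Kc = ([NH₃]^2) / ([N₂] × [H₂]^3)
   = ((0.381)^2) / ((0.039)·(0.323)^3)
   = 0.14516 / 0.0013142 = 1.10e+02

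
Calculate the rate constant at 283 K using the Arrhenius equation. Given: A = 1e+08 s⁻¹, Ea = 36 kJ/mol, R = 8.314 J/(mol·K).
2.27e+01 s⁻¹

k = A·exp(-Ea/(R·T)) = 1e+08·exp(-36000/(8.314·283)) = 1e+08·exp(-15.3005) = 1e+08·2.2650e-07 = 2.27e+01 s⁻¹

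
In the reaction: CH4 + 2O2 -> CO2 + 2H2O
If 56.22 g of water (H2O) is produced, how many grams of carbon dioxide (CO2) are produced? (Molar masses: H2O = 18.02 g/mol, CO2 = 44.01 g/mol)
Moles of H2O = 56.22 g ÷ 18.02 g/mol = 3.11987 mol
Mole ratio: 1 mol CO2 / 2 mol H2O
Moles of CO2 = 3.11987 × (1/2) = 1.55993 mol
Mass of CO2 = 1.55993 mol × 44.01 g/mol = 68.65 g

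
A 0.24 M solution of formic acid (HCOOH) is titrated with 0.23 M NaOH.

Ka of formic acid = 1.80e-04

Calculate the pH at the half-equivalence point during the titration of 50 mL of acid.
pH = pKa = 3.74

At the half-equivalence point, [HA] = [A⁻], so by Henderson–Hasselbalch pH = pKa + log(1) = pKa.
pKa = −log(1.80e-04) = 3.74.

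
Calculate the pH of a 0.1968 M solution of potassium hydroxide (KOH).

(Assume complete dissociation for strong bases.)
pH = 13.29

[OH⁻] = 0.1968 M for strong base. pOH = -log[OH⁻] = 0.71, pH = 14 - pOH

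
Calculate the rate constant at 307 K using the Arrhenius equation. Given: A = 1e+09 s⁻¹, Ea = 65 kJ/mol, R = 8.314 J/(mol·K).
8.71e-03 s⁻¹

k = A·exp(-Ea/(R·T)) = 1e+09·exp(-65000/(8.314·307)) = 1e+09·exp(-25.4662) = 1e+09·8.7126e-12 = 8.71e-03 s⁻¹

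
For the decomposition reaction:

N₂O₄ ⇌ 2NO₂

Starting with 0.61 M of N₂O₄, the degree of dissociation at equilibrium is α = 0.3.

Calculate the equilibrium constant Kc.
K_c = 0.3137

x = α·[A]₀ = 0.3 × 0.61 = 0.183 M dissociated.
At eq: [N₂O₄] = 0.61 − 0.183 = 0.427 M; [NO₂] = 2x = 0.366 M.
Kc = [NO₂]²/[N₂O₄] = (0.366)²/0.427 = 0.3137.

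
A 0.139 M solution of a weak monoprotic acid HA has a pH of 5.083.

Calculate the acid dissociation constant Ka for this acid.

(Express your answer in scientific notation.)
K_a = 4.91e-10

[H⁺] = 10^(−pH) = 10^(−5.083) = 8.260e-06 M. For HA ⇌ H⁺ + A⁻, Ka = x²/(C − x) = (8.260e-06)²/(0.139 − 8.260e-06) = 4.91e-10.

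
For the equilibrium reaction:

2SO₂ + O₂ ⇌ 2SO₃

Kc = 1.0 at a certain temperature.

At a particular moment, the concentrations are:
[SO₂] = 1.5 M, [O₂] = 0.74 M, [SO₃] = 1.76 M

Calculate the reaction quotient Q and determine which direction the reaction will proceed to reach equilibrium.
Q = 1.860, Q > K, reaction proceeds reverse (toward reactants)

Q = ([SO₃]^2) / ([SO₂]^2 × [O₂])
  = ((1.76)^2) / ((1.5)^2·(0.74)) = 3.0976/1.665 = 1.86
Since Q = 1.86 > Kc = 1.0, the reaction proceeds reverse (toward reactants) to reach equilibrium.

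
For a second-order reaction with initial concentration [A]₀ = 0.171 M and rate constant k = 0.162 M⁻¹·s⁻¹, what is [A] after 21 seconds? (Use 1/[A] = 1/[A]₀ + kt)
0.1081 M

1/[A] = 1/[A]₀ + k·t = 1/0.171 + (0.162)·(21) = 5.8480 + 3.4020 = 9.2500
[A] = 1/9.2500 = 0.1081 M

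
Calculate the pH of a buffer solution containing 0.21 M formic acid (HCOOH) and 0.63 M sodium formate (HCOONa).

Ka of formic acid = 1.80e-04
pH = 4.22

pKa = -log(1.80e-04) = 3.74. pH = pKa + log([A⁻]/[HA]) = 3.74 + log(0.63/0.21)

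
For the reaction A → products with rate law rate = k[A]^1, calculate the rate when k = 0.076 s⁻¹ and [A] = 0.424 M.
0.03222 M/s

rate = k·[A]^1 = 0.076·(0.424)^1 = 0.076·0.424 = 0.03222 M/s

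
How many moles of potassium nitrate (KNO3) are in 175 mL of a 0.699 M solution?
Moles = Molarity × Volume (L)
Moles = 0.699 M × 0.175 L = 0.1223 mol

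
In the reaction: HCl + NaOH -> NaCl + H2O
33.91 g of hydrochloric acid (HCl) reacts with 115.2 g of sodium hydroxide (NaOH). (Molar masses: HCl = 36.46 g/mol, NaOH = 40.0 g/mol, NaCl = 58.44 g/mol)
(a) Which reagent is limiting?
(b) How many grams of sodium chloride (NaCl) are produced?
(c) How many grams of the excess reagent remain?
(a) HCl, (b) 54.35 g, (c) 78 g

Moles of HCl = 33.91 g ÷ 36.46 g/mol = 0.93006 mol
Moles of NaOH = 115.2 g ÷ 40.0 g/mol = 2.88 mol
Moles ÷ coefficient: HCl: 0.93006/1 = 0.9301, NaOH: 2.88/1 = 2.88
(a) HCl has the smaller value, so HCl is the limiting reagent.
(b) Moles of NaCl = 0.93006 mol HCl × (1/1) = 0.93006 mol; mass = 0.93006 mol × 58.44 g/mol = 54.35 g
(c) NaOH consumed = 0.93006 × (1/1) = 0.93006 mol; remaining = 2.88 − 0.93006 = 1.94994 mol; mass = 1.94994 mol × 40.0 g/mol = 78 g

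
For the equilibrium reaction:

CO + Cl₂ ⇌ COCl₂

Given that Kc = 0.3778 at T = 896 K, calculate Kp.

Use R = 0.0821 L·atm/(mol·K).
K_p = 0.0051

Δn = (moles gaseous products) − (moles gaseous reactants) = -1
T = 896 K; RT = 0.0821 × 896 = 73.5616
Kp = Kc·(RT)^Δn = 0.3778 × (73.5616)^-1 = 0.3778 × 0.013594 = 0.0051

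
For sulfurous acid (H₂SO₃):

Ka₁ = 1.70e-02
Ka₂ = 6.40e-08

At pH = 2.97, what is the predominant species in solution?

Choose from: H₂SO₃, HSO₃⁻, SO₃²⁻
HSO₃⁻

pKa1 = 1.77, pKa2 = 7.19. Each pKa is the crossover between adjacent species; pH = 2.97 lies in the region where HSO₃⁻ predominates.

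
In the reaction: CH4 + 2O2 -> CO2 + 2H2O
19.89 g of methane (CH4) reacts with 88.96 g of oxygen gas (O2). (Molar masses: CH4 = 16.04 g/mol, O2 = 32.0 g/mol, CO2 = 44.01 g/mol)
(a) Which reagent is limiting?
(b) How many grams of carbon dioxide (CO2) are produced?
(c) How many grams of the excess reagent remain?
(a) CH4, (b) 54.57 g, (c) 9.598 g

Moles of CH4 = 19.89 g ÷ 16.04 g/mol = 1.24002 mol
Moles of O2 = 88.96 g ÷ 32.0 g/mol = 2.78 mol
Moles ÷ coefficient: CH4: 1.24002/1 = 1.24, O2: 2.78/2 = 1.39
(a) CH4 has the smaller value, so CH4 is the limiting reagent.
(b) Moles of CO2 = 1.24002 mol CH4 × (1/1) = 1.24002 mol; mass = 1.24002 mol × 44.01 g/mol = 54.57 g
(c) O2 consumed = 1.24002 × (2/1) = 2.48005 mol; remaining = 2.78 − 2.48005 = 0.29995 mol; mass = 0.29995 mol × 32.0 g/mol = 9.598 g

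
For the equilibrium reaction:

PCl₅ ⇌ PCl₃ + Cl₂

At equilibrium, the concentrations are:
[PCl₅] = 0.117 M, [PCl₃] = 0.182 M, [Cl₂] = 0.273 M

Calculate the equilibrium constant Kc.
K_c = 0.4247

Kc = ([PCl₃] × [Cl₂]) / ([PCl₅])
   = ((0.182)·(0.273)) / ((0.117))
   = 0.049686 / 0.117 = 0.4247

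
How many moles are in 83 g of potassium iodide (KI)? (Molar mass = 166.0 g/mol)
Moles = 83 g ÷ 166.0 g/mol = 0.5 mol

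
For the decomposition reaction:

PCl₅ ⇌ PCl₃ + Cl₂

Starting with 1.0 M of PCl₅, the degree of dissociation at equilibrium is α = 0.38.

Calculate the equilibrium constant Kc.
K_c = 0.2329

x = α·[A]₀ = 0.38 × 1.0 = 0.38 M dissociated.
At eq: [PCl₅] = 1.0 − 0.38 = 0.62 M; [PCl₃] = [Cl₂] = x = 0.38 M.
Kc = [PCl₃][Cl₂]/[PCl₅] = (0.38)²/0.62 = 0.2329.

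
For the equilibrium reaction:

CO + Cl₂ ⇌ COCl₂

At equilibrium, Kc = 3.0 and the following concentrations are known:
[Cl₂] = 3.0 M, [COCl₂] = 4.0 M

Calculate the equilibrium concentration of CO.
[CO] = 0.4444 M

Kc = ([COCl₂]) / ([CO] × [Cl₂]) = 3.0
[CO]^1 = (product terms)/(Kc · other reactant terms) = 4 / (3.0 · 3) = 0.44444
[CO] = 0.4444 M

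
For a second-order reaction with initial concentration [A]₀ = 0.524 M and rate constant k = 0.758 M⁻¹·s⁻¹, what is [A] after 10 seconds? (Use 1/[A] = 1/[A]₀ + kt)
0.1054 M

1/[A] = 1/[A]₀ + k·t = 1/0.524 + (0.758)·(10) = 1.9084 + 7.5800 = 9.4884
[A] = 1/9.4884 = 0.1054 M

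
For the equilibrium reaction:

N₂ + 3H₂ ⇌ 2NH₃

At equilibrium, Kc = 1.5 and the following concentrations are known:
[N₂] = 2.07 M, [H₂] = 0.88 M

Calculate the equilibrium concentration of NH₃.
[NH₃] = 1.4546 M

Kc = ([NH₃]^2) / ([N₂] × [H₂]^3) = 1.5
[NH₃]^2 = Kc · (reactant terms)/(other product terms) = 1.5 · 1.4106 / 1 = 2.116
[NH₃] = (2.116)^(1/2) = 1.4546 M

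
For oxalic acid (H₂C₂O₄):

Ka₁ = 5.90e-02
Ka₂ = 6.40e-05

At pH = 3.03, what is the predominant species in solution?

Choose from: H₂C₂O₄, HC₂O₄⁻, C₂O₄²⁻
HC₂O₄⁻

pKa1 = 1.23, pKa2 = 4.19. Each pKa is the crossover between adjacent species; pH = 3.03 lies in the region where HC₂O₄⁻ predominates.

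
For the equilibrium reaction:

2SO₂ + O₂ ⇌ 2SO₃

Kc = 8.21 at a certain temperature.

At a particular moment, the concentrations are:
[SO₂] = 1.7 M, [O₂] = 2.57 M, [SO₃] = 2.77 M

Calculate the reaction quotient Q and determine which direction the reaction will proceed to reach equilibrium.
Q = 1.033, Q < K, reaction proceeds forward (toward products)

Q = ([SO₃]^2) / ([SO₂]^2 × [O₂])
  = ((2.77)^2) / ((1.7)^2·(2.57)) = 7.6729/7.4273 = 1.033
Since Q = 1.033 < Kc = 8.21, the reaction proceeds forward (toward products) to reach equilibrium.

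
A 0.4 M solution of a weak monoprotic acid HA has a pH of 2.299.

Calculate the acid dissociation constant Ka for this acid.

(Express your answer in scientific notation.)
K_a = 6.39e-05

[H⁺] = 10^(−pH) = 10^(−2.299) = 5.023e-03 M. For HA ⇌ H⁺ + A⁻, Ka = x²/(C − x) = (5.023e-03)²/(0.4 − 5.023e-03) = 6.39e-05.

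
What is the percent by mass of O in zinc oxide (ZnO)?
Mass of O in formula = 16.0 × 1 = 16 g/mol
Molar mass = 81.38 g/mol
% O = (16/81.38) × 100% = 19.66%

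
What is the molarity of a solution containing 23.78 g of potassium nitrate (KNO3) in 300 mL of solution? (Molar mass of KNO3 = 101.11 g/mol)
Moles of KNO3 = 23.78 g ÷ 101.11 g/mol = 0.235189 mol
Volume = 300 mL = 0.3 L
Molarity = 0.235189 mol ÷ 0.3 L = 0.784 M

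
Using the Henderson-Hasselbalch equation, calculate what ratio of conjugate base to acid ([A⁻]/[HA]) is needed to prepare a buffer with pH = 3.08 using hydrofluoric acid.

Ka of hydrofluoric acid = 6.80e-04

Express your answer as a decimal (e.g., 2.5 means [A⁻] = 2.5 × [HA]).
[A⁻]/[HA] = 0.818

pKa = −log(6.80e-04) = 3.1675. pH = pKa + log([A⁻]/[HA]). 3.08 = 3.1675 + log(ratio). log(ratio) = 3.08 − 3.1675 = -0.0875. ratio = 10^(-0.0875) = 0.818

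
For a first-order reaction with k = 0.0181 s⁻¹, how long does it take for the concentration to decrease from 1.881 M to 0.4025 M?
85.19 s

From ln[A] = ln[A]₀ - k·t: t = ln([A]₀/[A])/k = ln(1.881/0.4025)/0.0181 = ln(4.6733)/0.0181 = 1.5419/0.0181 = 85.19 s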